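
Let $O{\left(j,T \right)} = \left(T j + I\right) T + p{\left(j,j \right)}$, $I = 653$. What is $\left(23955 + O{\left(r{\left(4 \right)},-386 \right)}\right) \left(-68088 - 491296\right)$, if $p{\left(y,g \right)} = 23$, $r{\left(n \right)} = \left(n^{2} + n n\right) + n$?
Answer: $-2872870921984$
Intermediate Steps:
$r{\left(n \right)} = n + 2 n^{2}$ ($r{\left(n \right)} = \left(n^{2} + n^{2}\right) + n = 2 n^{2} + n = n + 2 n^{2}$)
$O{\left(j,T \right)} = 23 + T \left(653 + T j\right)$ ($O{\left(j,T \right)} = \left(T j + 653\right) T + 23 = \left(653 + T j\right) T + 23 = T \left(653 + T j\right) + 23 = 23 + T \left(653 + T j\right)$)
$\left(23955 + O{\left(r{\left(4 \right)},-386 \right)}\right) \left(-68088 - 491296\right) = \left(23955 + \left(23 + 653 \left(-386\right) + 4 \left(1 + 2 \cdot 4\right) \left(-386\right)^{2}\right)\right) \left(-68088 - 491296\right) = \left(23955 + \left(23 - 252058 + 4 \left(1 + 8\right) 148996\right)\right) \left(-559384\right) = \left(23955 + \left(23 - 252058 + 4 \cdot 9 \cdot 148996\right)\right) \left(-559384\right) = \left(23955 + \left(23 - 252058 + 36 \cdot 148996\right)\right) \left(-559384\right) = \left(23955 + \left(23 - 252058 + 5363856\right)\right) \left(-559384\right) = \left(23955 + 5111821\right) \left(-559384\right) = 5135776 \left(-559384\right) = -2872870921984$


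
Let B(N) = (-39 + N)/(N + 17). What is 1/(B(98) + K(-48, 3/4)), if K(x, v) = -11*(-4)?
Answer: 115/5119 ≈ 0.022465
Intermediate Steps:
K(x, v) = 44
B(N) = (-39 + N)/(17 + N)
1/(B(98) + K(-48, 3/4)) = 1/((-39 + 98)/(17 + 98) + 44) = 1/(59/115 + 44) = 1/(5119/115) = 115/5119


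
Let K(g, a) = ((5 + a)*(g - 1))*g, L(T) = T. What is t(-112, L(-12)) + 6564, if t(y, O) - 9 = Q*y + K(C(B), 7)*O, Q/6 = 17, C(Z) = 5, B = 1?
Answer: -7731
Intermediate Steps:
Q = 102 (Q = 6*17 = 102)
K(g, a) = g*(-1 + g)*(5 + a) (K(g, a) = ((5 + a)*(-1 + g))*g = ((-1 + g)*(5 + a))*g = g*(-1 + g)*(5 + a))
t(y, O) = 9 + 102*y + 240*O (t(y, O) = 9 + (102*y + (5*(-5 - 1*7 + 5*5 + 7*5))*O) = 9 + (102*y + (5*(-5 - 7 + 25 + 35))*O) = 9 + (102*y + (5*48)*O) = 9 + (102*y + 240*O) = 9 + 102*y + 240*O)
t(-112, L(-12)) + 6564 = (9 + 102*(-112) + 240*(-12)) + 6564 = (9 - 11424 - 2880) + 6564 = -14295 + 6564 = -7731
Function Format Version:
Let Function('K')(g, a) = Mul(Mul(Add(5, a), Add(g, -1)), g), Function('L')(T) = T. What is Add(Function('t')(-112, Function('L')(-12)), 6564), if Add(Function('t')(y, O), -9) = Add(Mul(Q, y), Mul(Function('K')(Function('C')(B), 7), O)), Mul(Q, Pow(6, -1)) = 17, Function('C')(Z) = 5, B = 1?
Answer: -7731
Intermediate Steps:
Q = 102 (Q = Mul(6, 17) = 102)
Function('K')(g, a) = Mul(g, Add(-1, g), Add(5, a)) (Function('K')(g, a) = Mul(Mul(Add(5, a), Add(-1, g)), g) = Mul(Mul(Add(-1, g), Add(5, a)), g) = Mul(g, Add(-1, g), Add(5, a)))
Function('t')(y, O) = Add(9, Mul(102, y), Mul(240, O)) (Function('t')(y, O) = Add(9, Add(Mul(102, y), Mul(Mul(5, Add(-5, Mul(-1, 7), Mul(5, 5), Mul(7, 5))), O))) = Add(9, Add(Mul(102, y), Mul(Mul(5, Add(-5, -7, 25, 35)), O))) = Add(9, Add(Mul(102, y), Mul(Mul(5, 48), O))) = Add(9, Add(Mul(102, y), Mul(240, O))) = Add(9, Mul(102, y), Mul(240, O)))
Add(Function('t')(-112, Function('L')(-12)), 6564) = Add(Add(9, Mul(102, -112), Mul(240, -12)), 6564) = Add(Add(9, -11424, -2880), 6564) = Add(-14295, 6564) = -7731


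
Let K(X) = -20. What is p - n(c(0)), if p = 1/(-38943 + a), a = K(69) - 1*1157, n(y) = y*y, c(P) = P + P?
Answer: -1/40120 ≈ -2.4925e-5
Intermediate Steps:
c(P) = 2*P
n(y) = y²
a = -1177 (a = -20 - 1*1157 = -20 - 1157 = -1177)
p = -1/40120 (p = 1/(-38943 - 1177) = 1/(-40120) = -1/40120 ≈ -2.4925e-5)
p - n(c(0)) = -1/40120 - (2*0)² = -1/40120 - 1*0² = -1/40120 - 1*0 = -1/40120 + 0 = -1/40120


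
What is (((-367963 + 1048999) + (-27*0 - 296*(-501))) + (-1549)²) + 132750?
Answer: 3361483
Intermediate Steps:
(((-367963 + 1048999) + (-27*0 - 296*(-501))) + (-1549)²) + 132750 = ((681036 + (0 + 148296)) + 2399401) + 132750 = ((681036 + 148296) + 2399401) + 132750 = (829332 + 2399401) + 132750 = 3228733 + 132750 = 3361483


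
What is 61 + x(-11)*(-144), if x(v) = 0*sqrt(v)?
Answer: 61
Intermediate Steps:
x(v) = 0
61 + x(-11)*(-144) = 61 + 0*(-144) = 61 + 0 = 61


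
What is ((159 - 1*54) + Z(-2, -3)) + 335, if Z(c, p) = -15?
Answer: 425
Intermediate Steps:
((159 - 1*54) + Z(-2, -3)) + 335 = ((159 - 1*54) - 15) + 335 = ((159 - 54) - 15) + 335 = (105 - 15) + 335 = 90 + 335 = 425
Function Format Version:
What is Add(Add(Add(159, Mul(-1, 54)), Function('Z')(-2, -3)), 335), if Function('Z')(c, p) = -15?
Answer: 425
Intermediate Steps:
Add(Add(Add(159, Mul(-1, 54)), Function('Z')(-2, -3)), 335) = Add(Add(Add(159, Mul(-1, 54)), -15), 335) = Add(Add(Add(159, -54), -15), 335) = Add(Add(105, -15), 335) = Add(90, 335) = 425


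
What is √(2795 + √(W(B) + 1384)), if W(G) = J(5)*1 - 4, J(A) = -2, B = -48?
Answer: √(2795 + √1378) ≈ 53.218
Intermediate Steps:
W(G) = -6 (W(G) = -2*1 - 4 = -2 - 4 = -6)
√(2795 + √(W(B) + 1384)) = √(2795 + √(-6 + 1384)) = √(2795 + √1378)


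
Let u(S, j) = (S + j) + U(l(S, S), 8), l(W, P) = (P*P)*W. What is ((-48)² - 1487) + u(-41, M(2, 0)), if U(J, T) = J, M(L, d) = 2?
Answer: -68143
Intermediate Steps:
l(W, P) = W*P² (l(W, P) = P²*W = W*P²)
u(S, j) = S + j + S³ (u(S, j) = (S + j) + S*S² = (S + j) + S³ = S + j + S³)
((-48)² - 1487) + u(-41, M(2, 0)) = ((-48)² - 1487) + (-41 + 2 + (-41)³) = (2304 - 1487) + (-41 + 2 - 68921) = 817 - 68960 = -68143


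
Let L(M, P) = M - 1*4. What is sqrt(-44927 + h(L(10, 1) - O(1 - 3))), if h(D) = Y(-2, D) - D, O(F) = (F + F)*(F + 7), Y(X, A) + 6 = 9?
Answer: 5*I*sqrt(1798) ≈ 212.01*I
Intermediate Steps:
Y(X, A) = 3 (Y(X, A) = -6 + 9 = 3)
L(M, P) = -4 + M (L(M, P) = M - 4 = -4 + M)
O(F) = 2*F*(7 + F) (O(F) = (2*F)*(7 + F) = 2*F*(7 + F))
h(D) = 3 - D
sqrt(-44927 + h(L(10, 1) - O(1 - 3))) = sqrt(-44927 + (3 - ((-4 + 10) - 2*(1 - 3)*(7 + (1 - 3))))) = sqrt(-44927 + (3 - (6 - 2*(-2)*(7 - 2)))) = sqrt(-44927 + (3 - (6 - 2*(-2)*5))) = sqrt(-44927 + (3 - (6 - 1*(-20)))) = sqrt(-44927 + (3 - (6 + 20))) = sqrt(-44927 + (3 - 1*26)) = sqrt(-44927 + (3 - 26)) = sqrt(-44927 - 23) = sqrt(-44950) = 5*I*sqrt(1798)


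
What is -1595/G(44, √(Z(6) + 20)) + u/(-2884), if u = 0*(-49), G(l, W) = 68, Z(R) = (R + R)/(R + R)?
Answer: -1595/68 ≈ -23.456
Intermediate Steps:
Z(R) = 1 (Z(R) = (2*R)/((2*R)) = (2*R)*(1/(2*R)) = 1)
u = 0
-1595/G(44, √(Z(6) + 20)) + u/(-2884) = -1595/68 + 0/(-2884) = -1595*1/68 + 0*(-1/2884) = -1595/68 + 0 = -1595/68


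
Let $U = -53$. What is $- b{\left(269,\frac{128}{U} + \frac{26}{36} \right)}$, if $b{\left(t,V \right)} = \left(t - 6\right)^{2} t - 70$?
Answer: $-18606391$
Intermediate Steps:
$b{\left(t,V \right)} = -70 + t \left(-6 + t\right)^{2}$ ($b{\left(t,V \right)} = \left(-6 + t\right)^{2} t - 70 = t \left(-6 + t\right)^{2} - 70 = -70 + t \left(-6 + t\right)^{2}$)
$- b{\left(269,\frac{128}{U} + \frac{26}{36} \right)} = - (-70 + 269 \left(-6 + 269\right)^{2}) = - (-70 + 269 \cdot 263^{2}) = - (-70 + 269 \cdot 69169) = - (-70 + 18606461) = \left(-1\right) 18606391 = -18606391$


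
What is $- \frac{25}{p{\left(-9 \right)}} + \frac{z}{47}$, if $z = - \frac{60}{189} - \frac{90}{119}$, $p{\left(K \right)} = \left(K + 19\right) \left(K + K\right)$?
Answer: $\frac{23365}{201348} \approx 0.11604$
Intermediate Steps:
$p{\left(K \right)} = 2 K \left(19 + K\right)$ ($p{\left(K \right)} = \left(19 + K\right) 2 K = 2 K \left(19 + K\right)$)
$z = - \frac{1150}{1071}$ ($z = \left(-60\right) \frac{1}{189} - \frac{90}{119} = - \frac{20}{63} - \frac{90}{119} = - \frac{1150}{1071} \approx -1.0738$)
$- \frac{25}{p{\left(-9 \right)}} + \frac{z}{47} = - \frac{25}{2 \left(-9\right) \left(19 - 9\right)} - \frac{1150}{1071 \cdot 47} = - \frac{25}{2 \left(-9\right) 10} - \frac{1150}{50337} = - \frac{25}{-180} - \frac{1150}{50337} = \left(-25\right) \left(- \frac{1}{180}\right) - \frac{1150}{50337} = \frac{5}{36} - \frac{1150}{50337} = \frac{23365}{201348}$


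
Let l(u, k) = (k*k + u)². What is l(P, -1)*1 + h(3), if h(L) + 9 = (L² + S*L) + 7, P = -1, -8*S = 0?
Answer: 7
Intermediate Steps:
S = 0 (S = -⅛*0 = 0)
h(L) = -2 + L² (h(L) = -9 + ((L² + 0*L) + 7) = -9 + ((L² + 0) + 7) = -9 + (L² + 7) = -9 + (7 + L²) = -2 + L²)
l(u, k) = (u + k²)² (l(u, k) = (k² + u)² = (u + k²)²)
l(P, -1)*1 + h(3) = (-1 + (-1)²)²*1 + (-2 + 3²) = (-1 + 1)²*1 + (-2 + 9) = 0²*1 + 7 = 0*1 + 7 = 0 + 7 = 7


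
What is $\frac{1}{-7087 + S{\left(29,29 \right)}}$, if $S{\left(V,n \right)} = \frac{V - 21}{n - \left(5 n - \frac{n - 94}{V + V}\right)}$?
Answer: $- \frac{6793}{48142455} \approx -0.0001411$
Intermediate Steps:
$S{\left(V,n \right)} = \frac{-21 + V}{- 4 n + \frac{-94 + n}{2 V}}$ ($S{\left(V,n \right)} = \frac{-21 + V}{n - \left(5 n - \frac{-94 + n}{2 V}\right)} = \frac{-21 + V}{- 4 n + \frac{-94 + n}{2 V}}$)
$\frac{1}{-7087 + S{\left(29,29 \right)}} = \frac{1}{-7087 + 2 \cdot 29 \frac{1}{94 - 29 + 8 \cdot 29 \cdot 29} \left(21 - 29\right)} = \frac{1}{-7087 + 2 \cdot 29 \frac{1}{94 - 29 + 6728} \left(21 - 29\right)} = \frac{1}{-7087 + 2 \cdot 29 \cdot \frac{1}{6793} \left(-8\right)} = \frac{1}{-7087 - \frac{464}{6793}} = \frac{1}{- \frac{48142455}{6793}} = - \frac{6793}{48142455}$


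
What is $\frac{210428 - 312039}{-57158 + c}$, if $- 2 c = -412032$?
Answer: $- \frac{101611}{148858} \approx -0.6826$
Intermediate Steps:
$c = 206016$ ($c = \left(- \frac{1}{2}\right) \left(-412032\right) = 206016$)
$\frac{210428 - 312039}{-57158 + c} = \frac{210428 - 312039}{-57158 + 206016} = - \frac{101611}{148858}$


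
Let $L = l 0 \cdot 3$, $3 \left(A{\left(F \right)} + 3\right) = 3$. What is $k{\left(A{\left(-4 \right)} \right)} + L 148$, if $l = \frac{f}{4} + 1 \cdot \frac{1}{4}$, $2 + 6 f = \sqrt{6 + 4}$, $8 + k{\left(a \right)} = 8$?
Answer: $0$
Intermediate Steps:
$A{\left(F \right)} = -2$ ($A{\left(F \right)} = -3 + \frac{1}{3} \cdot 3 = -3 + 1 = -2$)
$k{\left(a \right)} = 0$ ($k{\left(a \right)} = -8 + 8 = 0$)
$f = - \frac{1}{3} + \frac{\sqrt{10}}{6}$ ($f = - \frac{1}{3} + \frac{\sqrt{6 + 4}}{6} = - \frac{1}{3} + \frac{\sqrt{10}}{6} \approx 0.19371$)
$l = \frac{1}{6} + \frac{\sqrt{10}}{24}$ ($l = \frac{- \frac{1}{3} + \frac{\sqrt{10}}{6}}{4} + 1 \cdot \frac{1}{4} = \left(- \frac{1}{3} + \frac{\sqrt{10}}{6}\right) \frac{1}{4} + 1 \cdot \frac{1}{4} = \left(- \frac{1}{12} + \frac{\sqrt{10}}{24}\right) + \frac{1}{4} = \frac{1}{6} + \frac{\sqrt{10}}{24} \approx 0.29843$)
$L = 0$ ($L = \left(\frac{1}{6} + \frac{\sqrt{10}}{24}\right) 0 \cdot 3 = 0 \cdot 3 = 0$)
$k{\left(A{\left(-4 \right)} \right)} + L 148 = 0 + 0 \cdot 148 = 0 + 0 = 0$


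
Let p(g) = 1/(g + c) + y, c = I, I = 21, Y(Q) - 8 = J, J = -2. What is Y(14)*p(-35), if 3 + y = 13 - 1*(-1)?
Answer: 459/7 ≈ 65.571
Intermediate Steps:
Y(Q) = 6 (Y(Q) = 8 - 2 = 6)
c = 21
y = 11 (y = -3 + (13 - 1*(-1)) = -3 + (13 + 1) = -3 + 14 = 11)
p(g) = 11 + 1/(21 + g) (p(g) = 1/(g + 21) + 11 = 1/(21 + g) + 11 = 11 + 1/(21 + g))
Y(14)*p(-35) = 6*((232 + 11*(-35))/(21 - 35)) = 6*((232 - 385)/(-14)) = 6*(-1/14*(-153)) = 6*(153/14) = 459/7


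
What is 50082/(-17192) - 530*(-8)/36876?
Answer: -4525331/1617276 ≈ -2.7981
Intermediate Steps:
50082/(-17192) - 530*(-8)/36876 = 50082*(-1/17192) + 4240*(1/36876) = -25041/8596 + 1060/9219 = -4525331/1617276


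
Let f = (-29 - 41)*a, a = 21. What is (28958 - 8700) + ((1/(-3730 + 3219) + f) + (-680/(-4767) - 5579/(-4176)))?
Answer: 9101687730127/484403472 ≈ 18789.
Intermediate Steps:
f = -1470 (f = (-29 - 41)*21 = -70*21 = -1470)
(28958 - 8700) + ((1/(-3730 + 3219) + f) + (-680/(-4767) - 5579/(-4176))) = (28958 - 8700) + ((1/(-3730 + 3219) - 1470) + (-680/(-4767) - 5579/(-4176))) = 20258 + ((1/(-511) - 1470) + (-680*(-1/4767) - 5579*(-1/4176))) = 20258 + ((-1/511 - 1470) + (680/4767 + 5579/4176)) = 20258 + (-751171/511 + 9811591/6635664) = 20258 - 711357805649/484403472 = 9101687730127/484403472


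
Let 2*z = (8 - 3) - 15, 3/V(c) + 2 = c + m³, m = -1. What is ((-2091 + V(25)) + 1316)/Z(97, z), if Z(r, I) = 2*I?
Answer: 17047/220 ≈ 77.486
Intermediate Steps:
V(c) = 3/(-3 + c) (V(c) = 3/(-2 + (c + (-1)³)) = 3/(-2 + (c - 1)) = 3/(-2 + (-1 + c)) = 3/(-3 + c))
z = -5 (z = ((8 - 3) - 15)/2 = (5 - 15)/2 = (½)*(-10) = -5)
((-2091 + V(25)) + 1316)/Z(97, z) = ((-2091 + 3/(-3 + 25)) + 1316)/((2*(-5))) = ((-2091 + 3/22) + 1316)/(-10) = ((-2091 + 3*(1/22)) + 1316)*(-⅒) = ((-2091 + 3/22) + 1316)*(-⅒) = (-45999/22 + 1316)*(-⅒) = -17047/22*(-⅒) = 17047/220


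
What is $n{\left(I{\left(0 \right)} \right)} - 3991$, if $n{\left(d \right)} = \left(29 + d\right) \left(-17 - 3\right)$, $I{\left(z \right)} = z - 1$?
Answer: $-4551$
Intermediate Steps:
$I{\left(z \right)} = -1 + z$
$n{\left(d \right)} = -580 - 20 d$ ($n{\left(d \right)} = \left(29 + d\right) \left(-20\right) = -580 - 20 d$)
$n{\left(I{\left(0 \right)} \right)} - 3991 = \left(-580 - 20 \left(-1 + 0\right)\right) - 3991 = \left(-580 - -20\right) - 3991 = \left(-580 + 20\right) - 3991 = -560 - 3991 = -4551$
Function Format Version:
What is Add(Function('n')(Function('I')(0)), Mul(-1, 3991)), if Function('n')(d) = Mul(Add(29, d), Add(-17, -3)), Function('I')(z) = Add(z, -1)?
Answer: -4551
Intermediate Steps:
Function('I')(z) = Add(-1, z)
Function('n')(d) = Add(-580, Mul(-20, d)) (Function('n')(d) = Mul(Add(29, d), -20) = Add(-580, Mul(-20, d)))
Add(Function('n')(Function('I')(0)), Mul(-1, 3991)) = Add(Add(-580, Mul(-20, Add(-1, 0))), Mul(-1, 3991)) = Add(Add(-580, Mul(-20, -1)), -3991) = Add(Add(-580, 20), -3991) = Add(-560, -3991) = -4551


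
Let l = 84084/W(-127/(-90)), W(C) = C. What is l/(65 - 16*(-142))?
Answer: 2522520/98933 ≈ 25.497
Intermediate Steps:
l = 7567560/127 (l = 84084/((-127/(-90))) = 84084/((-127*(-1/90))) = 84084/(127/90) = 84084*(90/127) = 7567560/127 ≈ 59587.)
l/(65 - 16*(-142)) = 7567560/(127*(65 - 16*(-142))) = 7567560/(127*(65 + 2272)) = (7567560/127)/2337 = (7567560/127)*(1/2337) = 2522520/98933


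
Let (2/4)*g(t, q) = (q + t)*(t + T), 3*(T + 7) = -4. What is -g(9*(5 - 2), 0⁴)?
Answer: -1008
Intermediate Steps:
T = -25/3 (T = -7 + (⅓)*(-4) = -7 - 4/3 = -25/3 ≈ -8.3333)
g(t, q) = 2*(-25/3 + t)*(q + t) (g(t, q) = 2*((q + t)*(t - 25/3)) = 2*((q + t)*(-25/3 + t)) = 2*((-25/3 + t)*(q + t)) = 2*(-25/3 + t)*(q + t))
-g(9*(5 - 2), 0⁴) = -(2*(9*(5 - 2))² - 50/3*0⁴ - 150*(5 - 2) + 2*0⁴*(9*(5 - 2))) = -(2*(9*3)² - 50/3*0 - 150*3 + 2*0*(9*3)) = -(2*27² + 0 - 50/3*27 + 2*0*27) = -(2*729 + 0 - 450 + 0) = -(1458 + 0 - 450 + 0) = -1*1008 = -1008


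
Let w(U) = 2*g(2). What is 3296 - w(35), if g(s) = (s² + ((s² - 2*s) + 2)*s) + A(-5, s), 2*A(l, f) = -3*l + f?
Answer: 3263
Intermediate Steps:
A(l, f) = f/2 - 3*l/2 (A(l, f) = (-3*l + f)/2 = (f - 3*l)/2 = f/2 - 3*l/2)
g(s) = 15/2 + s² + s/2 + s*(2 + s² - 2*s) (g(s) = (s² + ((s² - 2*s) + 2)*s) + (s/2 - 3/2*(-5)) = (s² + (2 + s² - 2*s)*s) + (s/2 + 15/2) = (s² + s*(2 + s² - 2*s)) + (15/2 + s/2) = 15/2 + s² + s/2 + s*(2 + s² - 2*s))
w(U) = 33 (w(U) = 2*(15/2 + 2³ - 1*2² + (5/2)*2) = 2*(15/2 + 8 - 1*4 + 5) = 2*(15/2 + 8 - 4 + 5) = 2*(33/2) = 33)
3296 - w(35) = 3296 - 1*33 = 3296 - 33 = 3263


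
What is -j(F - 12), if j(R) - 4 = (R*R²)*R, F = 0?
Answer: -20740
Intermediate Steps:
j(R) = 4 + R⁴ (j(R) = 4 + (R*R²)*R = 4 + R³*R = 4 + R⁴)
-j(F - 12) = -(4 + (0 - 12)⁴) = -(4 + (-12)⁴) = -(4 + 20736) = -1*20740 = -20740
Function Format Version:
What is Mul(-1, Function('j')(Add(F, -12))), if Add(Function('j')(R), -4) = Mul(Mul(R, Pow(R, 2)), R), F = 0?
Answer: -20740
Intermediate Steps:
Function('j')(R) = Add(4, Pow(R, 4)) (Function('j')(R) = Add(4, Mul(Mul(R, Pow(R, 2)), R)) = Add(4, Mul(Pow(R, 3), R)) = Add(4, Pow(R, 4)))
Mul(-1, Function('j')(Add(F, -12))) = Mul(-1, Add(4, Pow(Add(0, -12), 4))) = Mul(-1, Add(4, Pow(-12, 4))) = Mul(-1, Add(4, 20736)) = Mul(-1, 20740) = -20740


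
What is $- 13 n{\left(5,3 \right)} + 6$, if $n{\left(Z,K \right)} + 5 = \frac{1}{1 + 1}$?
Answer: $\frac{129}{2} \approx 64.5$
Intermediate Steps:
$n{\left(Z,K \right)} = - \frac{9}{2}$ ($n{\left(Z,K \right)} = -5 + \frac{1}{1 + 1} = -5 + \frac{1}{2} = - \frac{9}{2}$)
$- 13 n{\left(5,3 \right)} + 6 = \left(-13\right) \left(- \frac{9}{2}\right) + 6 = \frac{117}{2} + 6 = \frac{129}{2}$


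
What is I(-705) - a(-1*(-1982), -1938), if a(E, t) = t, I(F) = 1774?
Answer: 3712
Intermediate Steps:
I(-705) - a(-1*(-1982), -1938) = 1774 - 1*(-1938) = 1774 + 1938 = 3712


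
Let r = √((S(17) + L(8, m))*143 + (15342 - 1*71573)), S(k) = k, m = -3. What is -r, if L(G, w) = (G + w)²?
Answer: -35*I*√41 ≈ -224.11*I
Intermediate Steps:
r = 35*I*√41 (r = √((17 + (8 - 3)²)*143 + (15342 - 1*71573)) = √((17 + 5²)*143 + (15342 - 71573)) = √((17 + 25)*143 - 56231) = √(42*143 - 56231) = √(6006 - 56231) = √(-50225) = 35*I*√41 ≈ 224.11*I)
-r = -35*I*√41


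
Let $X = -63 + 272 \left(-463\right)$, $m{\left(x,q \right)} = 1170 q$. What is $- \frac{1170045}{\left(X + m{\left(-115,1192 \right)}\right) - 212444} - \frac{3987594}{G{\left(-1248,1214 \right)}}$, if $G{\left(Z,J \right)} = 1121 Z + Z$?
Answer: $\frac{102776671}{59068064} \approx 1.74$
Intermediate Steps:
$G{\left(Z,J \right)} = 1122 Z$
$X = -125999$ ($X = -63 - 125936 = -125999$)
$- \frac{1170045}{\left(X + m{\left(-115,1192 \right)}\right) - 212444} - \frac{3987594}{G{\left(-1248,1214 \right)}} = - \frac{1170045}{\left(-125999 + 1170 \cdot 1192\right) - 212444} - \frac{3987594}{1122 \left(-1248\right)} = - \frac{1170045}{\left(-125999 + 1394640\right) - 212444} - \frac{3987594}{-1400256} = - \frac{1170045}{1268641 - 212444} - - \frac{17041}{5984} = - \frac{1170045}{1056197} + \frac{17041}{5984} = \left(-1170045\right) \frac{1}{1056197} + \frac{17041}{5984} = - \frac{10935}{9871} + \frac{17041}{5984} = \frac{102776671}{59068064}$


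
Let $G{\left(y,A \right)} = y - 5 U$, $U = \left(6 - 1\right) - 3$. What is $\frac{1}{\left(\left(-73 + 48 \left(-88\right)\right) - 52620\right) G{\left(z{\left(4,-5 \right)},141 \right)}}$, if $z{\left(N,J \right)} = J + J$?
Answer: $\frac{1}{1138340} \approx 8.7847 \cdot 10^{-7}$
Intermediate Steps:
$U = 2$ ($U = 5 - 3 = 2$)
$z{\left(N,J \right)} = 2 J$
$G{\left(y,A \right)} = -10 + y$ ($G{\left(y,A \right)} = y - 10 = -10 + y$)
$\frac{1}{\left(\left(-73 + 48 \left(-88\right)\right) - 52620\right) G{\left(z{\left(4,-5 \right)},141 \right)}} = \frac{1}{\left(\left(-73 + 48 \left(-88\right)\right) - 52620\right) \left(-10 + 2 \left(-5\right)\right)} = \frac{1}{\left(\left(-73 - 4224\right) - 52620\right) \left(-10 - 10\right)} = \frac{1}{\left(-4297 - 52620\right) \left(-20\right)} = \frac{1}{-56917} \left(- \frac{1}{20}\right) = \left(- \frac{1}{56917}\right) \left(- \frac{1}{20}\right) = \frac{1}{1138340}$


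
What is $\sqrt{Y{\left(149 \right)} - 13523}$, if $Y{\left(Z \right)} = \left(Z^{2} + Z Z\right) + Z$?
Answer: $2 \sqrt{7757} \approx 176.15$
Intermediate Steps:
$Y{\left(Z \right)} = Z + 2 Z^{2}$ ($Y{\left(Z \right)} = \left(Z^{2} + Z^{2}\right) + Z = 2 Z^{2} + Z = Z + 2 Z^{2}$)
$\sqrt{Y{\left(149 \right)} - 13523} = \sqrt{149 \left(1 + 2 \cdot 149\right) - 13523} = \sqrt{149 \left(1 + 298\right) - 13523} = \sqrt{149 \cdot 299 - 13523} = \sqrt{44551 - 13523} = \sqrt{31028} = 2 \sqrt{7757}$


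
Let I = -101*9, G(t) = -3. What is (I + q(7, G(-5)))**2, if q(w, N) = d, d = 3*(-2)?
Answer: 837225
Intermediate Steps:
d = -6
q(w, N) = -6
I = -909
(I + q(7, G(-5)))**2 = (-909 - 6)**2 = (-915)**2 = 837225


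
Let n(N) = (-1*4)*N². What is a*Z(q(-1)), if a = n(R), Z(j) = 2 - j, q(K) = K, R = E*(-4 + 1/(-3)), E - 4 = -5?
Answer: -676/3 ≈ -225.33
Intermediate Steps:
E = -1 (E = 4 - 5 = -1)
R = 13/3 (R = -(-4 + 1/(-3)) = -(-4 - ⅓) = -1*(-13/3) = 13/3 ≈ 4.3333)
n(N) = -4*N²
a = -676/9 (a = -4*(13/3)² = -4*169/9 = -676/9 ≈ -75.111)
a*Z(q(-1)) = -676*(2 - 1*(-1))/9 = -676*(2 + 1)/9 = -676/9*3 = -676/3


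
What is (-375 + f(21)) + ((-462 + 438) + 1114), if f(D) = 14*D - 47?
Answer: 962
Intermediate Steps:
f(D) = -47 + 14*D
(-375 + f(21)) + ((-462 + 438) + 1114) = (-375 + (-47 + 14*21)) + ((-462 + 438) + 1114) = (-375 + (-47 + 294)) + (-24 + 1114) = (-375 + 247) + 1090 = -128 + 1090 = 962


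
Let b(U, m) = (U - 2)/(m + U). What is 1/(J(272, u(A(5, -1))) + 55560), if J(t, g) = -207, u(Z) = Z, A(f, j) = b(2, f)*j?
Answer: 1/55353 ≈ 1.8066e-5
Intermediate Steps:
b(U, m) = (-2 + U)/(U + m)
A(f, j) = 0 (A(f, j) = ((-2 + 2)/(2 + f))*j = (0/(2 + f))*j = 0*j = 0)
1/(J(272, u(A(5, -1))) + 55560) = 1/(-207 + 55560) = 1/55353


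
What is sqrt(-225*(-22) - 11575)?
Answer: 5*I*sqrt(265) ≈ 81.394*I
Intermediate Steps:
sqrt(-225*(-22) - 11575) = sqrt(4950 - 11575) = sqrt(-6625) = 5*I*sqrt(265)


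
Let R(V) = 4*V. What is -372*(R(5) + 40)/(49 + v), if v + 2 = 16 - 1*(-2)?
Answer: -4464/13 ≈ -343.38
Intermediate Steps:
v = 16 (v = -2 + (16 - 1*(-2)) = -2 + (16 + 2) = -2 + 18 = 16)
-372*(R(5) + 40)/(49 + v) = -372*(4*5 + 40)/(49 + 16) = -372*(20 + 40)/65 = -22320/65 = -372*12/13 = -4464/13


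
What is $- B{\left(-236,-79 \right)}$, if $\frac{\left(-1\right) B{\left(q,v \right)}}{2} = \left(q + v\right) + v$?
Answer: $-788$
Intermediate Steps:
$B{\left(q,v \right)} = - 4 v - 2 q$ ($B{\left(q,v \right)} = - 2 \left(\left(q + v\right) + v\right) = - 2 \left(q + 2 v\right) = - 4 v - 2 q$)
$- B{\left(-236,-79 \right)} = - (\left(-4\right) \left(-79\right) - -472) = - (316 + 472) = \left(-1\right) 788 = -788$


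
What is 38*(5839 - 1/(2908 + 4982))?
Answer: 875324471/3945 ≈ 2.2188e+5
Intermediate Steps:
38*(5839 - 1/(2908 + 4982)) = 38*(5839 - 1/7890) = 38*(46069709/7890) = 875324471/3945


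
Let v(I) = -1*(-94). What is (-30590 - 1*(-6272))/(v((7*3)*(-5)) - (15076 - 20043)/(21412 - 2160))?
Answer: -156056712/604885 ≈ -257.99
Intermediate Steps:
v(I) = 94
(-30590 - 1*(-6272))/(v((7*3)*(-5)) - (15076 - 20043)/(21412 - 2160)) = (-30590 - 1*(-6272))/(94 - (15076 - 20043)/(21412 - 2160)) = (-30590 + 6272)/(94 - (-4967)/19252) = -24318/(94 - (-4967)/19252) = -24318/(94 - 1*(-4967/19252)) = -24318/(94 + 4967/19252) = -24318/1814655/19252 = -24318*19252/1814655 = -156056712/604885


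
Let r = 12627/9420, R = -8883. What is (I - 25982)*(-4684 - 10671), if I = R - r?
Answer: 336214028939/628 ≈ 5.3537e+8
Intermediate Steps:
r = 4209/3140 (r = 12627*(1/9420) = 4209/3140 ≈ 1.3404)
I = -27896829/3140 (I = -8883 - 1*4209/3140 = -8883 - 4209/3140 = -27896829/3140 ≈ -8884.3)
(I - 25982)*(-4684 - 10671) = (-27896829/3140 - 25982)*(-4684 - 10671) = -109480309/3140*(-15355) = 336214028939/628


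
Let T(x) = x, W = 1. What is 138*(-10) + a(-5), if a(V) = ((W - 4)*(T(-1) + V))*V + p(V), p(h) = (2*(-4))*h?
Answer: -1430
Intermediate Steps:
p(h) = -8*h
a(V) = -8*V + V*(3 - 3*V) (a(V) = ((1 - 4)*(-1 + V))*V - 8*V = (-3*(-1 + V))*V - 8*V = (3 - 3*V)*V - 8*V = V*(3 - 3*V) - 8*V = -8*V + V*(3 - 3*V))
138*(-10) + a(-5) = 138*(-10) - 5*(-5 - 3*(-5)) = -1380 - 5*(-5 + 15) = -1380 - 5*10 = -1380 - 50 = -1430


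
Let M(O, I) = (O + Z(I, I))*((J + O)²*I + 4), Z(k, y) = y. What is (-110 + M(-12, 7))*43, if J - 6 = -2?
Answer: -101910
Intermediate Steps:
J = 4 (J = 6 - 2 = 4)
M(O, I) = (4 + I*(4 + O)²)*(I + O) (M(O, I) = (O + I)*((4 + O)²*I + 4) = (I + O)*(I*(4 + O)² + 4) = (I + O)*(4 + I*(4 + O)²) = (4 + I*(4 + O)²)*(I + O))
(-110 + M(-12, 7))*43 = (-110 + (4*7 + 4*(-12) + 7²*(4 - 12)² + 7*(-12)*(4 - 12)²))*43 = (-110 + (28 - 48 + 49*(-8)² + 7*(-12)*(-8)²))*43 = (-110 + (28 - 48 + 49*64 + 7*(-12)*64))*43 = (-110 + (28 - 48 + 3136 - 5376))*43 = (-110 - 2260)*43 = -2370*43 = -101910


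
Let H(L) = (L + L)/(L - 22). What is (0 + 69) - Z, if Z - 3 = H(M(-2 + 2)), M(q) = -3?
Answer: 1644/25 ≈ 65.760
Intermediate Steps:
H(L) = 2*L/(-22 + L) (H(L) = (2*L)/(-22 + L) = 2*L/(-22 + L))
Z = 81/25 (Z = 3 + 2*(-3)/(-22 - 3) = 3 + 2*(-3)/(-25) = 3 + 2*(-3)*(-1/25) = 3 + 6/25 = 81/25 ≈ 3.2400)
(0 + 69) - Z = (0 + 69) - 1*81/25 = 69 - 81/25 = 1644/25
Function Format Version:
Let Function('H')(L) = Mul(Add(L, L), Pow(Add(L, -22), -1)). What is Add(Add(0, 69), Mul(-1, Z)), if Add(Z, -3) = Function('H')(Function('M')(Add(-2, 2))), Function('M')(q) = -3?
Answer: Rational(1644, 25) ≈ 65.760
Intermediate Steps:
Function('H')(L) = Mul(2, L, Pow(Add(-22, L), -1)) (Function('H')(L) = Mul(Mul(2, L), Pow(Add(-22, L), -1)) = Mul(2, L, Pow(Add(-22, L), -1)))
Z = Rational(81, 25) (Z = Add(3, Mul(2, -3, Pow(Add(-22, -3), -1))) = Add(3, Mul(2, -3, Pow(-25, -1))) = Add(3, Mul(2, -3, Rational(-1, 25))) = Add(3, Rational(6, 25)) = Rational(81, 25) ≈ 3.2400)
Add(Add(0, 69), Mul(-1, Z)) = Add(Add(0, 69), Mul(-1, Rational(81, 25))) = Add(69, Rational(-81, 25)) = Rational(1644, 25)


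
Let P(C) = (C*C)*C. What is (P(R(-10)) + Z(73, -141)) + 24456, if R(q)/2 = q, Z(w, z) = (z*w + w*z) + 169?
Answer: -3961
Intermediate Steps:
Z(w, z) = 169 + 2*w*z (Z(w, z) = (w*z + w*z) + 169 = 2*w*z + 169 = 169 + 2*w*z)
R(q) = 2*q
P(C) = C³ (P(C) = C²*C = C³)
(P(R(-10)) + Z(73, -141)) + 24456 = ((2*(-10))³ + (169 + 2*73*(-141))) + 24456 = ((-20)³ + (169 - 20586)) + 24456 = (-8000 - 20417) + 24456 = -28417 + 24456 = -3961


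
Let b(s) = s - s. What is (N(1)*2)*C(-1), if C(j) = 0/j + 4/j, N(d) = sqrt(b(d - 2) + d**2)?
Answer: -8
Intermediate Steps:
b(s) = 0
N(d) = sqrt(d**2) (N(d) = sqrt(0 + d**2) = sqrt(d**2))
C(j) = 4/j (C(j) = 0 + 4/j = 4/j)
(N(1)*2)*C(-1) = (sqrt(1**2)*2)*(4/(-1)) = (sqrt(1)*2)*(4*(-1)) = (1*2)*(-4) = 2*(-4) = -8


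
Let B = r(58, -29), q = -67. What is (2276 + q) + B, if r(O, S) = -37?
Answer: 2172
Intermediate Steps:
B = -37
(2276 + q) + B = (2276 - 67) - 37 = 2209 - 37 = 2172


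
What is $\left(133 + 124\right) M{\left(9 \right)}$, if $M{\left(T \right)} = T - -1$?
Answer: $2570$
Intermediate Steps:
$M{\left(T \right)} = 1 + T$ ($M{\left(T \right)} = T + 1 = 1 + T$)
$\left(133 + 124\right) M{\left(9 \right)} = \left(133 + 124\right) \left(1 + 9\right) = 257 \cdot 10 = 2570$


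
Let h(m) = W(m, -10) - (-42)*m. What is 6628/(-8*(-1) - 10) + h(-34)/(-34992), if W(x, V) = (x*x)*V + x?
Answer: -57975233/17496 ≈ -3313.6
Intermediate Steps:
W(x, V) = x + V*x² (W(x, V) = x²*V + x = V*x² + x = x + V*x²)
h(m) = 42*m + m*(1 - 10*m) (h(m) = m*(1 - 10*m) - (-42)*m = m*(1 - 10*m) + 42*m = 42*m + m*(1 - 10*m))
6628/(-8*(-1) - 10) + h(-34)/(-34992) = 6628/(-8*(-1) - 10) - 34*(43 - 10*(-34))/(-34992) = 6628/(8 - 10) - 34*(43 + 340)*(-1/34992) = 6628/(-2) - 34*383*(-1/34992) = 6628*(-½) - 13022*(-1/34992) = -3314 + 6511/17496 = -57975233/17496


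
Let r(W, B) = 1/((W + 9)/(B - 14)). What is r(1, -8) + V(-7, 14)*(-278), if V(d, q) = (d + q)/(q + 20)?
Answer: -5052/85 ≈ -59.435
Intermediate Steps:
V(d, q) = (d + q)/(20 + q)
r(W, B) = (-14 + B)/(9 + W) (r(W, B) = 1/((9 + W)/(-14 + B)) = (-14 + B)/(9 + W))
r(1, -8) + V(-7, 14)*(-278) = (-14 - 8)/(9 + 1) + ((-7 + 14)/(20 + 14))*(-278) = -22/10 + (7/34)*(-278) = (1/10)*(-22) + ((1/34)*7)*(-278) = -11/5 + (7/34)*(-278) = -11/5 - 973/17 = -5052/85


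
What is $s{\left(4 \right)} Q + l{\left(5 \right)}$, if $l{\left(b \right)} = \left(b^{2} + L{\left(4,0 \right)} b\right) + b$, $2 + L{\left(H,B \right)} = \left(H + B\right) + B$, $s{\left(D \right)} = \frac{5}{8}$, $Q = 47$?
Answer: $\frac{555}{8} \approx 69.375$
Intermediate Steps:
$s{\left(D \right)} = \frac{5}{8}$ ($s{\left(D \right)} = 5 \cdot \frac{1}{8} = \frac{5}{8}$)
$L{\left(H,B \right)} = -2 + H + 2 B$ ($L{\left(H,B \right)} = -2 + \left(\left(H + B\right) + B\right) = -2 + \left(\left(B + H\right) + B\right) = -2 + \left(H + 2 B\right) = -2 + H + 2 B$)
$l{\left(b \right)} = b^{2} + 3 b$ ($l{\left(b \right)} = \left(b^{2} + \left(-2 + 4 + 2 \cdot 0\right) b\right) + b = \left(b^{2} + \left(-2 + 4 + 0\right) b\right) + b = \left(b^{2} + 2 b\right) + b = b^{2} + 3 b$)
$s{\left(4 \right)} Q + l{\left(5 \right)} = \frac{5}{8} \cdot 47 + 5 \left(3 + 5\right) = \frac{235}{8} + 5 \cdot 8 = \frac{235}{8} + 40 = \frac{555}{8}$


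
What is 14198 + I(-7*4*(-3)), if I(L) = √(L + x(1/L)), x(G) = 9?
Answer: 14198 + √93 ≈ 14208.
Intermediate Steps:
I(L) = √(9 + L) (I(L) = √(L + 9) = √(9 + L))
14198 + I(-7*4*(-3)) = 14198 + √(9 - 7*4*(-3)) = 14198 + √(9 - 28*(-3)) = 14198 + √(9 + 84) = 14198 + √93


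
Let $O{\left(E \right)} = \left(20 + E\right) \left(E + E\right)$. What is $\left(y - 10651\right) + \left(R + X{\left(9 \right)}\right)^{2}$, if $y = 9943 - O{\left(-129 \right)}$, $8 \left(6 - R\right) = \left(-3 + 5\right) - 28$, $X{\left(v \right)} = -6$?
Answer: $- \frac{461111}{16} \approx -28819.0$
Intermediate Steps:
$O{\left(E \right)} = 2 E \left(20 + E\right)$ ($O{\left(E \right)} = \left(20 + E\right) 2 E = 2 E \left(20 + E\right)$)
$R = \frac{37}{4}$ ($R = 6 - \frac{\left(-3 + 5\right) - 28}{8} = 6 - \frac{2 - 28}{8} = 6 - - \frac{13}{4} = 6 + \frac{13}{4} = \frac{37}{4} \approx 9.25$)
$y = -18179$ ($y = 9943 - 2 \left(-129\right) \left(20 - 129\right) = 9943 - 2 \left(-129\right) \left(-109\right) = 9943 - 28122 = -18179$)
$\left(y - 10651\right) + \left(R + X{\left(9 \right)}\right)^{2} = \left(-18179 - 10651\right) + \left(\frac{37}{4} - 6\right)^{2} = -28830 + \left(\frac{13}{4}\right)^{2} = -28830 + \frac{169}{16} = - \frac{461111}{16}$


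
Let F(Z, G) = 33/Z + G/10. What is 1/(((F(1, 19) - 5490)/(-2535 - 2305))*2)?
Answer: 24200/54551 ≈ 0.44362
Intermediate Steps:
F(Z, G) = 33/Z + G/10 (F(Z, G) = 33/Z + G*(1/10) = 33/Z + G/10)
1/(((F(1, 19) - 5490)/(-2535 - 2305))*2) = 1/((((33/1 + (1/10)*19) - 5490)/(-2535 - 2305))*2) = 1/((((33*1 + 19/10) - 5490)/(-4840))*2) = 1/((((33 + 19/10) - 5490)*(-1/4840))*2) = 1/(((349/10 - 5490)*(-1/4840))*2) = 1/(-54551/10*(-1/4840)*2) = 1/((54551/48400)*2) = 1/(54551/24200) = 24200/54551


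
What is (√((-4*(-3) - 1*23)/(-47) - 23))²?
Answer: -1070/47 ≈ -22.766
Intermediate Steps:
(√((-4*(-3) - 1*23)/(-47) - 23))² = (√((12 - 23)*(-1/47) - 23))² = (√(-11*(-1/47) - 23))² = (√(11/47 - 23))² = (√(-1070/47))² = (I*√50290/47)² = -1070/47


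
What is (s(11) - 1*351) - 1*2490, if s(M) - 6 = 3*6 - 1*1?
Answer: -2818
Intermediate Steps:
s(M) = 23 (s(M) = 6 + (3*6 - 1*1) = 6 + (18 - 1) = 6 + 17 = 23)
(s(11) - 1*351) - 1*2490 = (23 - 1*351) - 1*2490 = (23 - 351) - 2490 = -328 - 2490 = -2818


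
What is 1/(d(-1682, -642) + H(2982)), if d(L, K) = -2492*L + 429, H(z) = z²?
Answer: 1/13084297 ≈ 7.6427e-8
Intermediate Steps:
d(L, K) = 429 - 2492*L
1/(d(-1682, -642) + H(2982)) = 1/((429 - 2492*(-1682)) + 2982²) = 1/((429 + 4191544) + 8892324) = 1/(4191973 + 8892324) = 1/13084297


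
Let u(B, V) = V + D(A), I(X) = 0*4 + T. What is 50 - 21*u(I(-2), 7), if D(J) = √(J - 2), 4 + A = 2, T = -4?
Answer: -97 - 42*I ≈ -97.0 - 42.0*I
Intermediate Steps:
A = -2 (A = -4 + 2 = -2)
I(X) = -4 (I(X) = 0*4 - 4 = 0 - 4 = -4)
D(J) = √(-2 + J)
u(B, V) = V + 2*I (u(B, V) = V + √(-2 - 2) = V + √(-4) = V + 2*I)
50 - 21*u(I(-2), 7) = 50 - 21*(7 + 2*I) = 50 + (-147 - 42*I) = -97 - 42*I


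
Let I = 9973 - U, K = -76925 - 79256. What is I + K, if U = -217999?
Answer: 71791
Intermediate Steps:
K = -156181
I = 227972 (I = 9973 - 1*(-217999) = 9973 + 217999 = 227972)
I + K = 227972 - 156181 = 71791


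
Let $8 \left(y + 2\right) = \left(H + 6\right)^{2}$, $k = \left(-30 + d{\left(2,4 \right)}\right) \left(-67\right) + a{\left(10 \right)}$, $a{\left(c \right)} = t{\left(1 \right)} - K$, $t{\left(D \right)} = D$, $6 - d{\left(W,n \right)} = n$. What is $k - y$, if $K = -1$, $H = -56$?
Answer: $\frac{3135}{2} \approx 1567.5$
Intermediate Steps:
$d{\left(W,n \right)} = 6 - n$
$a{\left(c \right)} = 2$ ($a{\left(c \right)} = 1 - -1 = 1 + 1 = 2$)
$k = 1878$ ($k = \left(-30 + \left(6 - 4\right)\right) \left(-67\right) + 2 = \left(-30 + 2\right) \left(-67\right) + 2 = \left(-28\right) \left(-67\right) + 2 = 1876 + 2 = 1878$)
$y = \frac{621}{2}$ ($y = -2 + \frac{\left(-56 + 6\right)^{2}}{8} = -2 + \frac{\left(-50\right)^{2}}{8} = -2 + \frac{1}{8} \cdot 2500 = -2 + \frac{625}{2} = \frac{621}{2} \approx 310.5$)
$k - y = 1878 - \frac{621}{2} = \frac{3135}{2}$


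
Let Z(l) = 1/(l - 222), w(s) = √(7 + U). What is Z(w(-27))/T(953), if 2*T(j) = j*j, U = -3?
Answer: -1/99902990 ≈ -1.0010e-8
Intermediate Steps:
w(s) = 2 (w(s) = √(7 - 3) = √4 = 2)
Z(l) = 1/(-222 + l)
T(j) = j²/2 (T(j) = (j*j)/2 = j²/2)
Z(w(-27))/T(953) = 1/((-222 + 2)*(((½)*953²))) = 1/((-220)*(((½)*908209))) = -1/(220*908209/2) = -1/220*2/908209 = -1/99902990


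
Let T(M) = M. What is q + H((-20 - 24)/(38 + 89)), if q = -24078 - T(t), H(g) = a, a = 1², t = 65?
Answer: -24142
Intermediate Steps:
a = 1
H(g) = 1
q = -24143 (q = -24078 - 1*65 = -24078 - 65 = -24143)
q + H((-20 - 24)/(38 + 89)) = -24143 + 1 = -24142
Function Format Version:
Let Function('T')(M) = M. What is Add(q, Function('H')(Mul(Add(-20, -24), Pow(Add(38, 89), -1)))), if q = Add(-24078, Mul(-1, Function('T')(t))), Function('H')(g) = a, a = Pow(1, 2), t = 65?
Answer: -24142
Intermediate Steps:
a = 1
Function('H')(g) = 1
q = -24143 (q = Add(-24078, Mul(-1, 65)) = Add(-24078, -65) = -24143)
Add(q, Function('H')(Mul(Add(-20, -24), Pow(Add(38, 89), -1)))) = Add(-24143, 1) = -24142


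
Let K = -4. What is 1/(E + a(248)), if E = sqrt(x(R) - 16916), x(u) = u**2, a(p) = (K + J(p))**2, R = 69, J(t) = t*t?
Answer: 756450000/2861083012500002431 - I*sqrt(12155)/14305415062500012155 ≈ 2.6439e-10 - 7.7068e-18*I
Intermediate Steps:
J(t) = t**2
a(p) = (-4 + p**2)**2
E = I*sqrt(12155) (E = sqrt(69**2 - 16916) = sqrt(4761 - 16916) = sqrt(-12155) = I*sqrt(12155) ≈ 110.25*I)
1/(E + a(248)) = 1/(I*sqrt(12155) + (-4 + 248**2)**2) = 1/(I*sqrt(12155) + (-4 + 61504)**2) = 1/(I*sqrt(12155) + 61500**2) = 1/(I*sqrt(12155) + 3782250000) = 1/(3782250000 + I*sqrt(12155))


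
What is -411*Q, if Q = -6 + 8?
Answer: -822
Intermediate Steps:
Q = 2
-411*Q = -411*2 = -822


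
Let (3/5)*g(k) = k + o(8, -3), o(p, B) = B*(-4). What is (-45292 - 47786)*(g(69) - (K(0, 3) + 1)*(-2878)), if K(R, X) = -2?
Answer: 255312954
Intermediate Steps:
o(p, B) = -4*B
g(k) = 20 + 5*k/3 (g(k) = 5*(k - 4*(-3))/3 = 5*(k + 12)/3 = 5*(12 + k)/3 = 20 + 5*k/3)
(-45292 - 47786)*(g(69) - (K(0, 3) + 1)*(-2878)) = (-45292 - 47786)*((20 + (5/3)*69) - (-2 + 1)*(-2878)) = -93078*((20 + 115) - 1*(-1)*(-2878)) = -93078*(135 + 1*(-2878)) = -93078*(135 - 2878) = -93078*(-2743) = 255312954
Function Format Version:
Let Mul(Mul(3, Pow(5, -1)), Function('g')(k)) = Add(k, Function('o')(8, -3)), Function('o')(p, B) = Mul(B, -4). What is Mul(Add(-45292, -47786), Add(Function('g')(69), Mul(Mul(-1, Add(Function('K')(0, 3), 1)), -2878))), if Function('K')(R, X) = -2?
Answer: 255312954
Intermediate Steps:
Function('o')(p, B) = Mul(-4, B)
Function('g')(k) = Add(20, Mul(Rational(5, 3), k)) (Function('g')(k) = Mul(Rational(5, 3), Add(k, Mul(-4, -3))) = Mul(Rational(5, 3), Add(k, 12)) = Mul(Rational(5, 3), Add(12, k)) = Add(20, Mul(Rational(5, 3), k)))
Mul(Add(-45292, -47786), Add(Function('g')(69), Mul(Mul(-1, Add(Function('K')(0, 3), 1)), -2878))) = Mul(Add(-45292, -47786), Add(Add(20, Mul(Rational(5, 3), 69)), Mul(Mul(-1, Add(-2, 1)), -2878))) = Mul(-93078, Add(Add(20, 115), Mul(Mul(-1, -1), -2878))) = Mul(-93078, Add(135, Mul(1, -2878))) = Mul(-93078, Add(135, -2878)) = Mul(-93078, -2743) = 255312954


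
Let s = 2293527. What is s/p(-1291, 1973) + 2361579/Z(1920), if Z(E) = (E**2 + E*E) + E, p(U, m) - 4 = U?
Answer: -1879008898363/1054584960 ≈ -1781.8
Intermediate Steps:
p(U, m) = 4 + U
Z(E) = E + 2*E**2 (Z(E) = (E**2 + E**2) + E = 2*E**2 + E = E + 2*E**2)
s/p(-1291, 1973) + 2361579/Z(1920) = 2293527/(4 - 1291) + 2361579/((1920*(1 + 2*1920))) = 2293527/(-1287) + 2361579/((1920*(1 + 3840))) = 2293527*(-1/1287) + 2361579/((1920*3841)) = -764509/429 + 2361579/7374720 = -764509/429 + 2361579*(1/7374720) = -764509/429 + 787193/2458240 = -1879008898363/1054584960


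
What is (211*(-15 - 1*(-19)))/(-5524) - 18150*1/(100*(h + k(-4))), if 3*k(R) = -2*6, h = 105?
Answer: -543925/278962 ≈ -1.9498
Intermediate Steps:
k(R) = -4 (k(R) = (-2*6)/3 = (⅓)*(-12) = -4)
(211*(-15 - 1*(-19)))/(-5524) - 18150*1/(100*(h + k(-4))) = (211*(-15 - 1*(-19)))/(-5524) - 18150*1/(100*(105 - 4)) = (211*(-15 + 19))*(-1/5524) - 18150/(101*100) = (211*4)*(-1/5524) - 18150/10100 = 844*(-1/5524) - 18150*1/10100 = -211/1381 - 363/202 = -543925/278962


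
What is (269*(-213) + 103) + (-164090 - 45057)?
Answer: -266341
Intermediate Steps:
(269*(-213) + 103) + (-164090 - 45057) = (-57297 + 103) - 209147 = -57194 - 209147 = -266341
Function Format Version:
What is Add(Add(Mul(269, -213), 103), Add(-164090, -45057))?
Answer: -266341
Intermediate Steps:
Add(Add(Mul(269, -213), 103), Add(-164090, -45057)) = Add(Add(-57297, 103), -209147) = Add(-57194, -209147) = -266341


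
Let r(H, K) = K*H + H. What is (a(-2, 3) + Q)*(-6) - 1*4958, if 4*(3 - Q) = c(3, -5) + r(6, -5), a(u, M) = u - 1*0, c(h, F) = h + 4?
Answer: -9979/2 ≈ -4989.5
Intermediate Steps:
c(h, F) = 4 + h
r(H, K) = H + H*K (r(H, K) = H*K + H = H + H*K)
a(u, M) = u (a(u, M) = u + 0 = u)
Q = 29/4 (Q = 3 - ((4 + 3) + 6*(1 - 5))/4 = 3 - (7 + 6*(-4))/4 = 3 - (7 - 24)/4 = 3 - ¼*(-17) = 3 + 17/4 = 29/4 ≈ 7.2500)
(a(-2, 3) + Q)*(-6) - 1*4958 = (-2 + 29/4)*(-6) - 1*4958 = (21/4)*(-6) - 4958 = -63/2 - 4958 = -9979/2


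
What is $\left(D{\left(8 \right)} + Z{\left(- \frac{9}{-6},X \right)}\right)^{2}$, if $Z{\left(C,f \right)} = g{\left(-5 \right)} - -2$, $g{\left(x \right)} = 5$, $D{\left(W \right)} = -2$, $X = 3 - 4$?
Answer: $25$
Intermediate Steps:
$X = -1$ ($X = 3 - 4 = -1$)
$Z{\left(C,f \right)} = 7$ ($Z{\left(C,f \right)} = 5 - -2 = 5 + 2 = 7$)
$\left(D{\left(8 \right)} + Z{\left(- \frac{9}{-6},X \right)}\right)^{2} = \left(-2 + 7\right)^{2} = 5^{2} = 25$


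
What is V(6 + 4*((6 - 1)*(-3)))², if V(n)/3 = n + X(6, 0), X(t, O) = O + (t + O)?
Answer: 20736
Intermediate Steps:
X(t, O) = t + 2*O (X(t, O) = O + (O + t) = t + 2*O)
V(n) = 18 + 3*n (V(n) = 3*(n + (6 + 2*0)) = 3*(n + (6 + 0)) = 3*(n + 6) = 3*(6 + n) = 18 + 3*n)
V(6 + 4*((6 - 1)*(-3)))² = (18 + 3*(6 + 4*((6 - 1)*(-3))))² = (18 + 3*(6 + 4*(5*(-3))))² = (18 + 3*(6 + 4*(-15)))² = (18 + 3*(6 - 60))² = (18 + 3*(-54))² = (18 - 162)² = (-144)² = 20736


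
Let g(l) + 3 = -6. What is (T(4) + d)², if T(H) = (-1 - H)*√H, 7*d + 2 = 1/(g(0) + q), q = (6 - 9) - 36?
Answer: 11950849/112896 ≈ 105.86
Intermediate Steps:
g(l) = -9 (g(l) = -3 - 6 = -9)
q = -39 (q = -3 - 36 = -39)
d = -97/336 (d = -2/7 + 1/(7*(-9 - 39)) = -2/7 + (⅐)/(-48) = -2/7 + (⅐)*(-1/48) = -2/7 - 1/336 = -97/336 ≈ -0.28869)
T(H) = √H*(-1 - H)
(T(4) + d)² = (√4*(-1 - 1*4) - 97/336)² = (2*(-1 - 4) - 97/336)² = (2*(-5) - 97/336)² = (-10 - 97/336)² = (-3457/336)² = 11950849/112896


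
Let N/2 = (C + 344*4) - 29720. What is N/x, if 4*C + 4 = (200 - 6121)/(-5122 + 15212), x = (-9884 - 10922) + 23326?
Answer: -381336707/16951200 ≈ -22.496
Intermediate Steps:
x = 2520 (x = -20806 + 23326 = 2520)
C = -46281/40360 (C = -1 + ((200 - 6121)/(-5122 + 15212))/4 = -1 + (-5921/10090)/4 = -1 + (-5921*1/10090)/4 = -1 + (1/4)*(-5921/10090) = -1 - 5921/40360 = -46281/40360 ≈ -1.1467)
N = -1144010121/20180 (N = 2*((-46281/40360 + 344*4) - 29720) = 2*((-46281/40360 + 1376) - 29720) = 2*(55489079/40360 - 29720) = 2*(-1144010121/40360) = -1144010121/20180 ≈ -56690.)
N/x = -1144010121/20180/2520 = -1144010121/20180*1/2520 = -381336707/16951200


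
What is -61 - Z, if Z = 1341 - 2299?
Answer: 897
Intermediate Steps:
Z = -958
-61 - Z = -61 - 1*(-958) = -61 + 958 = 897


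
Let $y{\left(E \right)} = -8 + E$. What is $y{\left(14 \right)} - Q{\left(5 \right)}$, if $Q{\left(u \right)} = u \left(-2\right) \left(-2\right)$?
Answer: $-14$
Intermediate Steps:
$Q{\left(u \right)} = 4 u$ ($Q{\left(u \right)} = - 2 u \left(-2\right) = 4 u$)
$y{\left(14 \right)} - Q{\left(5 \right)} = \left(-8 + 14\right) - 4 \cdot 5 = 6 - 20 = -14$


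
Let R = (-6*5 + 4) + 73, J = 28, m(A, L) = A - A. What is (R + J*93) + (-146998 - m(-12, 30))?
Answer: -144347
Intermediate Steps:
m(A, L) = 0
R = 47 (R = (-30 + 4) + 73 = -26 + 73 = 47)
(R + J*93) + (-146998 - m(-12, 30)) = (47 + 28*93) + (-146998 - 1*0) = (47 + 2604) + (-146998 + 0) = 2651 - 146998 = -144347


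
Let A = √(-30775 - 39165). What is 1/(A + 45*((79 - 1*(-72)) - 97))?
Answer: 243/597484 - I*√17485/2987420 ≈ 0.00040671 - 4.4263e-5*I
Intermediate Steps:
A = 2*I*√17485 (A = √(-69940) = 2*I*√17485 ≈ 264.46*I)
1/(A + 45*((79 - 1*(-72)) - 97)) = 1/(2*I*√17485 + 45*((79 - 1*(-72)) - 97)) = 1/(2*I*√17485 + 45*((79 + 72) - 97)) = 1/(2*I*√17485 + 45*(151 - 97)) = 1/(2*I*√17485 + 45*54) = 1/(2*I*√17485 + 2430) = 1/(2430 + 2*I*√17485)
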